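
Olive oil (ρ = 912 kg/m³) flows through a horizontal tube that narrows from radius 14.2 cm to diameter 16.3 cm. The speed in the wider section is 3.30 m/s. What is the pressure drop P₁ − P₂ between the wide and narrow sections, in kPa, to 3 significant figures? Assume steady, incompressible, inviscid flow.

40.8 kPa

By continuity, v₂ = v₁·A₁/A₂ = 3.30·(633/209) = 10.0 m/s.
Along the horizontal streamline, P + ½ρv² is constant.
P₁ − P₂ = ½·912·(10.0² − 3.30²) = ½·912·89.5 = 40800 Pa.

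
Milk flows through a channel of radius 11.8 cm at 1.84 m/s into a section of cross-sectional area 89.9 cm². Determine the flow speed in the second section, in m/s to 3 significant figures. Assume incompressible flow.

v₂ ≈ 8.95 m/s

The volume flow rate is constant, so v₂ = (A₁/A₂)v₁ = (437/89.9)·1.84 = 8.95 m/s.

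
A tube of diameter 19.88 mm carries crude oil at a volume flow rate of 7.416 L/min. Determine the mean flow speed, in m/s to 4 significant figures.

v ≈ 0.3982 m/s

Q = 7.416 L/min = 0.0001236 m³/s.
v = Q/A = 0.0001236 / 0.0003104 = 0.3982 m/s.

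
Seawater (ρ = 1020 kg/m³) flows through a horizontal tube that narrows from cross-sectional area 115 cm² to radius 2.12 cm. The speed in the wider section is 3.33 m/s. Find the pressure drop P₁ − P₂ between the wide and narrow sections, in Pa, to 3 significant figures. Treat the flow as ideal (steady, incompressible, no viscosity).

The volume flow rate is constant, so v₂ = (A₁/A₂)v₁ = (115/14.1)·3.33 = 27.1 m/s.
Bernoulli (h₁ = h₂): P₁ − P₂ = ½ρ(v₂² − v₁²).
P₁ − P₂ = ½·1020·(27.1² − 3.33²) = ½·1020·725 = 370000 Pa.

370000 Pa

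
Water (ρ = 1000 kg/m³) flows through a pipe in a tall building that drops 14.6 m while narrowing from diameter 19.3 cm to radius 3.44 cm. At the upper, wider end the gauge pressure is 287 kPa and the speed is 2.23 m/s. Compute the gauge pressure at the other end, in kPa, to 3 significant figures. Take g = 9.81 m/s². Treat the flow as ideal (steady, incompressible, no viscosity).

P₂ ≈ 279 kPa

By continuity, v₂ = v₁·A₁/A₂ = 2.23·(293/37.2) = 17.5 m/s.
Energy conservation along the streamline gives P₂ = P₁ − ½ρ(v₂² − v₁²) − ρg(h₂ − h₁).
P₂ = 287000 + ½·1000·(2.23² − 17.5²) − 1000·9.81·(−14.6) = 287000 + (-151000) − (-143000) = 279000 Pa.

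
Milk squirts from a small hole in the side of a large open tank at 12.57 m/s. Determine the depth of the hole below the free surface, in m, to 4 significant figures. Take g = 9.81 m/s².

Inverting v = √(2gh) gives h = v² / 2g.
h = 12.57²/(2·9.81) = 158.0/19.62 = 8.053 m.

h = 8.053 m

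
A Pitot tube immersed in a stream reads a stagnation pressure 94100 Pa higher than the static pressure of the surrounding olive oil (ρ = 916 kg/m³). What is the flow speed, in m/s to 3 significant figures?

14.3 m/s

At the stagnation point the flow is brought to rest, so Bernoulli gives P_stag − P_static = ½ρv².
v = √(2ΔP/ρ) = √(2·94100/916) = 14.3 m/s.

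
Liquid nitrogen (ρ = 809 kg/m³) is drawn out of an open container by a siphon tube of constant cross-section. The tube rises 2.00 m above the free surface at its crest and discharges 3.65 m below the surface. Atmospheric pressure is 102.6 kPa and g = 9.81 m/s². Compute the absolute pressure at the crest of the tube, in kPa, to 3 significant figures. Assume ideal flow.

Bernoulli surface→outlet gives ½v² = g·h_out, so v = √(2·9.81·3.65) = 8.46 m/s.
With constant cross-section the crest speed equals v; applying Bernoulli from the surface up to the crest, P_top = P_atm − ½ρv² − ρg·h_top.
P_top = 102600 − ½·809·8.46² − 809·9.81·2.00 = 57800 Pa.

P_top = 57.8 kPa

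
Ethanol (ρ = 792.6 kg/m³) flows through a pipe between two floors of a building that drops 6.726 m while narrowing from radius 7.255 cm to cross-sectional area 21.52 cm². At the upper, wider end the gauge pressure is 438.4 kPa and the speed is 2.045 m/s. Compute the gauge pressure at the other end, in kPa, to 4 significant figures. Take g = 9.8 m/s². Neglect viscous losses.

P₂ = 394.4 kPa

Mass conservation (A₁v₁ = A₂v₂) gives v₂ = 2.045 × 165.4/21.52 = 15.71 m/s.
Bernoulli: P₁ + ½ρv₁² + ρg h₁ = P₂ + ½ρv₂² + ρg h₂, so P₂ = P₁ + ½ρ(v₁² − v₂²) − ρg(h₂ − h₁).
P₂ = 438400 + ½·792.6·(2.045² − 15.71²) − 792.6·9.8·(−6.726) = 438400 + (-96200) − (-52240) = 394400 Pa.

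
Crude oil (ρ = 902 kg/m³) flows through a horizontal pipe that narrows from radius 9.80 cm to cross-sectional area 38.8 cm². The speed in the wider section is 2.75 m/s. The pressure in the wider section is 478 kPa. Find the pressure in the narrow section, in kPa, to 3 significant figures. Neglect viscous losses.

By continuity, v₂ = v₁·A₁/A₂ = 2.75·(302/38.8) = 21.4 m/s.
With no height change, Bernoulli's equation is P₁ + ½ρv₁² = P₂ + ½ρv₂².
P₂ = P₁ − ½ρ(v₂² − v₁²) = 478000 − ½·902·(21.4² − 2.75²) = 478000 − 203000 = 275000 Pa.

P₂ ≈ 275 kPa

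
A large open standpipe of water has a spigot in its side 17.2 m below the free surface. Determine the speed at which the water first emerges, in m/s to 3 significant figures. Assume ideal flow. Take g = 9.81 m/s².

v ≈ 18.4 m/s

The surface is effectively still and both ends are open, so ½v² = gh and v = √(2·9.81·17.2) = 18.4 m/s.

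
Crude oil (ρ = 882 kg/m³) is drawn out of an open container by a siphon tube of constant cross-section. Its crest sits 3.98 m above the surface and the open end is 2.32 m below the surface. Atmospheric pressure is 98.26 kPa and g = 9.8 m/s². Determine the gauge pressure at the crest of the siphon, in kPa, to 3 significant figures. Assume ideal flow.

P_gauge ≈ -54.5 kPa

Bernoulli surface→outlet gives ½v² = g·h_out, so v = √(2·9.8·2.32) = 6.74 m/s.
With constant cross-section the crest speed equals v; applying Bernoulli from the surface up to the crest, P_top = P_atm − ½ρv² − ρg·h_top.
P_top = 98260 − ½·882·6.74² − 882·9.8·3.98 = 43800 Pa. So P_gauge = P_top − P_atm = -54500 Pa.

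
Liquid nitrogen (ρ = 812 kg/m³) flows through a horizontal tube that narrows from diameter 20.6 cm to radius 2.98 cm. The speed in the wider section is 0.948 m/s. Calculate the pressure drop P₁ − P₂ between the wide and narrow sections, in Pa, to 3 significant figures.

Continuity gives A₁v₁ = A₂v₂, so v₂ = (333 cm²)/(27.9 cm²) × 0.948 m/s = 11.3 m/s.
Along the horizontal streamline, P + ½ρv² is constant.
P₁ − P₂ = ½·812·(11.3² − 0.948²) = ½·812·127 = 51700 Pa.

ΔP = 51700 Pa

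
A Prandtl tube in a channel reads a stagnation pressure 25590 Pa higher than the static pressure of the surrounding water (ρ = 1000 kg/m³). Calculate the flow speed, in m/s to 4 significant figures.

v = 7.154 m/s

Bernoulli between the free stream and the stagnation point: ½ρv² = P_stag − P_static.
v = √(2ΔP/ρ) = √(2·25590/1000) = 7.154 m/s.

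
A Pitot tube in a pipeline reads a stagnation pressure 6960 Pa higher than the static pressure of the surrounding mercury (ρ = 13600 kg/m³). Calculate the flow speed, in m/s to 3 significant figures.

1.01 m/s

Bernoulli between the free stream and the stagnation point: ½ρv² = P_stag − P_static.
v = √(2ΔP/ρ) = √(2·6960/13600) = 1.01 m/s.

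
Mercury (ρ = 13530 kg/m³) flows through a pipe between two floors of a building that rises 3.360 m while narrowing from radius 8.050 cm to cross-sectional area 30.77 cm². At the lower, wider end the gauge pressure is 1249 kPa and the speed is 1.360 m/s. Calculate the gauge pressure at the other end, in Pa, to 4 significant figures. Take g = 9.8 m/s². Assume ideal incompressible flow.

By continuity, v₂ = v₁·A₁/A₂ = 1.360·(203.6/30.77) = 8.998 m/s.
Bernoulli: P₁ + ½ρv₁² + ρg h₁ = P₂ + ½ρv₂² + ρg h₂, so P₂ = P₁ + ½ρ(v₁² − v₂²) − ρg(h₂ − h₁).
P₂ = 1249000 + ½·13530·(1.360² − 8.998²) − 13530·9.8·(+3.360) = 1249000 + (-535200) − (445500) = 268300 Pa.

P₂ ≈ 268300 Pa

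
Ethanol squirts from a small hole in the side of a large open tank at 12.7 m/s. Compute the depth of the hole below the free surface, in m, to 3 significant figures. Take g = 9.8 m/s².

h ≈ 8.23 m

Torricelli: v = √(2gh), so h = v²/(2g).
h = 12.7²/(2·9.8) = 161/19.60 = 8.23 m.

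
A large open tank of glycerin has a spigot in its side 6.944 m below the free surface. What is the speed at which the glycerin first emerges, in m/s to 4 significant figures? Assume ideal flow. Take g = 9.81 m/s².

v ≈ 11.67 m/s

Bernoulli from surface to hole (P equal, v_surface ≈ 0): v = √(2gh) = √(2×9.81×6.944) = 11.67 m/s.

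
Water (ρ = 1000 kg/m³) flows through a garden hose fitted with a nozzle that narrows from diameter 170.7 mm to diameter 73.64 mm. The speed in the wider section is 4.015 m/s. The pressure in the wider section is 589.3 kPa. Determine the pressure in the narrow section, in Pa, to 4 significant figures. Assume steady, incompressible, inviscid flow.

P₂ = 364600 Pa

By continuity, v₂ = v₁·A₁/A₂ = 4.015·(228.9/42.59) = 21.57 m/s.
Along the horizontal streamline, P + ½ρv² is constant.
P₂ = P₁ − ½ρ(v₂² − v₁²) = 589300 − ½·1000·(21.57² − 4.015²) = 589300 − 224700 = 364600 Pa.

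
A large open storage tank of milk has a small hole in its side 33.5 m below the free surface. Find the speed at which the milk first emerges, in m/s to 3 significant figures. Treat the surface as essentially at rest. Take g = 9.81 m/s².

25.6 m/s

With the surface at rest and both surface and jet at atmospheric pressure, Bernoulli gives ρg h = ½ρv², so v = √(2gh) = √(2·9.81·33.5) = 25.6 m/s.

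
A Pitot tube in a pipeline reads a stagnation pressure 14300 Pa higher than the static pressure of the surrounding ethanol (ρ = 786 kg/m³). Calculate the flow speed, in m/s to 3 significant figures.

v = 6.03 m/s

Bernoulli between the free stream and the stagnation point: ½ρv² = P_stag − P_static.
v = √(2ΔP/ρ) = √(2·14300/786) = 6.03 m/s.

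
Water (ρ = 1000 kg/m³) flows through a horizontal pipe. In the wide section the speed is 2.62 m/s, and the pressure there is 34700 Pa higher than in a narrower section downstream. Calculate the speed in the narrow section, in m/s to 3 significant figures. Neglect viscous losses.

Along the level pipe P + ½ρv² is conserved, hence v₂² = v₁² + 2(P₁ − P₂)/ρ.
v₂ = √(2.62² + 2·34700/1000) = √(6.86 + 69.4) = 8.73 m/s.

v₂ = 8.73 m/s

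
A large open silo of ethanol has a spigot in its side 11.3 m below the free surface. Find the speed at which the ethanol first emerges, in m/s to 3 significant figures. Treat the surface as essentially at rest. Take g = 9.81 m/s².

v ≈ 14.9 m/s

Bernoulli from surface to hole (P equal, v_surface ≈ 0): v = √(2gh) = √(2×9.81×11.3) = 14.9 m/s.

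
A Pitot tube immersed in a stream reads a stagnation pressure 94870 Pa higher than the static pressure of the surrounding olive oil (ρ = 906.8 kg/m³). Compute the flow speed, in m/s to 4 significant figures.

The dynamic pressure equals the rise in static pressure at the stagnation point: ΔP = ½ρv².
v = √(2ΔP/ρ) = √(2·94870/906.8) = 14.47 m/s.

v = 14.47 m/s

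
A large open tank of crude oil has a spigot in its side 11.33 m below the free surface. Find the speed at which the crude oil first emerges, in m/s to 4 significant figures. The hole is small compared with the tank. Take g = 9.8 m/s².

v ≈ 14.90 m/s

With the surface at rest and both surface and jet at atmospheric pressure, Bernoulli gives ρg h = ½ρv², so v = √(2gh) = √(2·9.8·11.33) = 14.90 m/s.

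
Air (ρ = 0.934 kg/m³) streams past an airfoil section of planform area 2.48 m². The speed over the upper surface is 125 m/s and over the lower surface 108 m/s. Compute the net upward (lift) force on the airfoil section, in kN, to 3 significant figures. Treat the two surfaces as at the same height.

F ≈ 4.59 kN

From P + ½ρv² = const at equal height, P_low − P_up = ½ρ(v_up² − v_low²).
ΔP = ½·0.934·(125² − 108²) = 1850 Pa.
Lift = ΔP · A = 1850 × 2.48 = 4590 N.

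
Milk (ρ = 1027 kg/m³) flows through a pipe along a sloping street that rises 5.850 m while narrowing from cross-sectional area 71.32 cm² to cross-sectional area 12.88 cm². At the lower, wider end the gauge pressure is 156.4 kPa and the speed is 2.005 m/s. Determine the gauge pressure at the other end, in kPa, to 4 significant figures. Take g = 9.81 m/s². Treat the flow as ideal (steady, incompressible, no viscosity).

By continuity, v₂ = v₁·A₁/A₂ = 2.005·(71.32/12.88) = 11.10 m/s.
Applying Bernoulli between the two ends and solving for P₂: P₂ = P₁ + ½ρ(v₁² − v₂²) − ρgΔh.
P₂ = 156400 + ½·1027·(2.005² − 11.10²) − 1027·9.81·(+5.850) = 156400 + (-61230) − (58940) = 36230 Pa.

P₂ ≈ 36.23 kPa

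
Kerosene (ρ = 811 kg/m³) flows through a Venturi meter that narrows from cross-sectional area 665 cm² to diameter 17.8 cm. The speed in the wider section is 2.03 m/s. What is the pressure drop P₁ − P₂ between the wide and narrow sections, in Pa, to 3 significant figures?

By continuity, v₂ = v₁·A₁/A₂ = 2.03·(665/249) = 5.42 m/s.
With no height change, Bernoulli's equation is P₁ + ½ρv₁² = P₂ + ½ρv₂².
P₁ − P₂ = ½·811·(5.42² − 2.03²) = ½·811·25.3 = 10300 Pa.

ΔP ≈ 10300 Pa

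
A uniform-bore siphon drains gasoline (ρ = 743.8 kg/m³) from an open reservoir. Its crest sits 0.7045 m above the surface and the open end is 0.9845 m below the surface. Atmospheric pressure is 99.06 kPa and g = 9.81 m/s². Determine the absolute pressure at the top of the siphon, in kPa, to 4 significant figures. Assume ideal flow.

P_top = 86.74 kPa

The outlet speed comes from Torricelli: v = √(2g·0.9845) = 4.395 m/s.
With constant cross-section the crest speed equals v; applying Bernoulli from the surface up to the crest, P_top = P_atm − ½ρv² − ρg·h_top.
P_top = 99060 − ½·743.8·4.395² − 743.8·9.81·0.7045 = 86740 Pa.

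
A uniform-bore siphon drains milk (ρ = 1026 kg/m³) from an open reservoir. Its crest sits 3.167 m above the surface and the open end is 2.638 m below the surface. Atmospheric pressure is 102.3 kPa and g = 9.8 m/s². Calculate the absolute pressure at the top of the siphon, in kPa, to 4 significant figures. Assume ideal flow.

43.93 kPa

Bernoulli surface→outlet gives ½v² = g·h_out, so v = √(2·9.8·2.638) = 7.191 m/s.
Continuity keeps v the same throughout the tube; from surface to crest, P_atm + 0 = P_top + ½ρv² + ρg·h_top.
P_top = 102300 − ½·1026·7.191² − 1026·9.8·3.167 = 43930 Pa.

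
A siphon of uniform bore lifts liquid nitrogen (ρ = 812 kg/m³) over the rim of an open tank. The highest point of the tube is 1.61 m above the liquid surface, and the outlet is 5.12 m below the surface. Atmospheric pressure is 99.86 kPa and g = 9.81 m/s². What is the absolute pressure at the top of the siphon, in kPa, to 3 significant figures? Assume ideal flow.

P_top ≈ 46.3 kPa

From the surface to the outlet (both open to atmosphere, surface at rest): v = √(2g·h_out) = √(2·9.81·5.12) = 10.0 m/s.
Continuity keeps v the same throughout the tube; from surface to crest, P_atm + 0 = P_top + ½ρv² + ρg·h_top.
P_top = 99860 − ½·812·10.0² − 812·9.81·1.61 = 46300 Pa.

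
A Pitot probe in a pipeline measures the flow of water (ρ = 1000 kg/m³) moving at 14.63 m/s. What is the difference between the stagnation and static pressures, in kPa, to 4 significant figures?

ΔP ≈ 107.0 kPa

Bernoulli between the free stream and the stagnation point: ½ρv² = P_stag − P_static.
ΔP = ½·1000·14.63² = 107000 Pa.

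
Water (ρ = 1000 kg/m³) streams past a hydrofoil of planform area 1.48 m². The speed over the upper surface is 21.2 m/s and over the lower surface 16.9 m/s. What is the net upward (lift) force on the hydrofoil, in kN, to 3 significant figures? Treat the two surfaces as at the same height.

F ≈ 121 kN

With equal heights on the two surfaces, Bernoulli gives P_lower − P_upper = ½ρ(v_upper² − v_lower²).
ΔP = ½·1000·(21.2² − 16.9²) = 81900 Pa.
Lift = ΔP · A = 81900 × 1.48 = 121000 N.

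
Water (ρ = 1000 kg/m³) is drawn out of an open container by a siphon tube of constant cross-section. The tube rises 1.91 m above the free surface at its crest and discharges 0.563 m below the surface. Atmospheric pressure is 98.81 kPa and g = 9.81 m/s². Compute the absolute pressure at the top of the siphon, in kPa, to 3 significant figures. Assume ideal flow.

P_top ≈ 74.5 kPa

From the surface to the outlet (both open to atmosphere, surface at rest): v = √(2g·h_out) = √(2·9.81·0.563) = 3.32 m/s.
Continuity keeps v the same throughout the tube; from surface to crest, P_atm + 0 = P_top + ½ρv² + ρg·h_top.
P_top = 98810 − ½·1000·3.32² − 1000·9.81·1.91 = 74500 Pa.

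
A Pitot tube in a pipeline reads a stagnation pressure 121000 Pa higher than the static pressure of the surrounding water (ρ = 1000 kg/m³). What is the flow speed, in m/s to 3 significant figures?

v ≈ 15.6 m/s

The dynamic pressure equals the rise in static pressure at the stagnation point: ΔP = ½ρv².
v = √(2ΔP/ρ) = √(2·121000/1000) = 15.6 m/s.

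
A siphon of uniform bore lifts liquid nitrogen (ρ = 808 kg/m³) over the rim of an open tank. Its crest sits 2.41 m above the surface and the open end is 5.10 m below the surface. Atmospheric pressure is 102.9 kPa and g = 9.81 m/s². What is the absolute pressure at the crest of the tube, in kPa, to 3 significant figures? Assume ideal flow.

P_top ≈ 43.4 kPa

From the surface to the outlet (both open to atmosphere, surface at rest): v = √(2g·h_out) = √(2·9.81·5.10) = 10.0 m/s.
Continuity keeps v the same throughout the tube; from surface to crest, P_atm + 0 = P_top + ½ρv² + ρg·h_top.
P_top = 102900 − ½·808·10.0² − 808·9.81·2.41 = 43400 Pa.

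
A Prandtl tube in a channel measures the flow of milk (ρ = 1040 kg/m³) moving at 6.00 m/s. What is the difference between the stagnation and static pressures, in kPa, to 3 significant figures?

The dynamic pressure equals the rise in static pressure at the stagnation point: ΔP = ½ρv².
ΔP = ½·1040·6.00² = 18700 Pa.

ΔP ≈ 18.7 kPa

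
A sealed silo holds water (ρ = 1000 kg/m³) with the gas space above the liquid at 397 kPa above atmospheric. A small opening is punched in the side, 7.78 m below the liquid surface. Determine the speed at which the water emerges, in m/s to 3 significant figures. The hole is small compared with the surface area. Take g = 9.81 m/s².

v ≈ 30.8 m/s

Take point 1 at the surface (v₁ ≈ 0) and point 2 at the hole (at atmospheric pressure). Bernoulli: P₁ + ρg h = P_atm + ½ρv₂².
With P₁ − P_atm = 397000 Pa, v₂ = √(2gh + 2ΔP/ρ) = √(2·9.81·7.78 + 2·397000/1000) = 30.8 m/s.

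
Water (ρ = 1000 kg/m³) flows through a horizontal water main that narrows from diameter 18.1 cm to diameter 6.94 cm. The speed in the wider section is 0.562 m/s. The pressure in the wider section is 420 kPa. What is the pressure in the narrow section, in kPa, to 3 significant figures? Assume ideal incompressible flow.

P₂ ≈ 413 kPa

Continuity gives A₁v₁ = A₂v₂, so v₂ = (257 cm²)/(37.8 cm²) × 0.562 m/s = 3.82 m/s.
Bernoulli (h₁ = h₂): P₁ − P₂ = ½ρ(v₂² − v₁²).
P₂ = P₁ − ½ρ(v₂² − v₁²) = 420000 − ½·1000·(3.82² − 0.562²) = 420000 − 7150 = 413000 Pa.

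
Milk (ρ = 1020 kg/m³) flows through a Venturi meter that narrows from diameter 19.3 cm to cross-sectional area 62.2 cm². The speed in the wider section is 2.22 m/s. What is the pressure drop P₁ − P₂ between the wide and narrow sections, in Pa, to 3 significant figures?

By continuity, v₂ = v₁·A₁/A₂ = 2.22·(293/62.2) = 10.4 m/s.
With no height change, Bernoulli's equation is P₁ + ½ρv₁² = P₂ + ½ρv₂².
P₁ − P₂ = ½·1020·(10.4² − 2.22²) = ½·1020·104 = 53100 Pa.

53100 Pa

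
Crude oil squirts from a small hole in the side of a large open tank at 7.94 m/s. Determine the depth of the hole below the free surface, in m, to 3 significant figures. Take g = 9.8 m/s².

h = 3.22 m

Inverting v = √(2gh) gives h = v² / 2g.
h = 7.94²/(2·9.8) = 63.0/19.60 = 3.22 m.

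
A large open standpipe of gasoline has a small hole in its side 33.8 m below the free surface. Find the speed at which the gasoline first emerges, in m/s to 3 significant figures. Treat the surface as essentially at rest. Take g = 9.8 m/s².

v ≈ 25.7 m/s

With the surface at rest and both surface and jet at atmospheric pressure, Bernoulli gives ρg h = ½ρv², so v = √(2gh) = √(2·9.8·33.8) = 25.7 m/s.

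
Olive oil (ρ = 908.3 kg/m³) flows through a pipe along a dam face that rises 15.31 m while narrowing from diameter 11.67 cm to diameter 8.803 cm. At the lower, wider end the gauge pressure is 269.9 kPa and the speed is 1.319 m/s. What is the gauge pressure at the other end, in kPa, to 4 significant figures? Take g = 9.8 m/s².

Mass conservation (A₁v₁ = A₂v₂) gives v₂ = 1.319 × 107.0/60.86 = 2.318 m/s.
Bernoulli: P₁ + ½ρv₁² + ρg h₁ = P₂ + ½ρv₂² + ρg h₂, so P₂ = P₁ + ½ρ(v₁² − v₂²) − ρg(h₂ − h₁).
P₂ = 269900 + ½·908.3·(1.319² − 2.318²) − 908.3·9.8·(+15.31) = 269900 + (-1650) − (136300) = 132000 Pa.

P₂ ≈ 132.0 kPa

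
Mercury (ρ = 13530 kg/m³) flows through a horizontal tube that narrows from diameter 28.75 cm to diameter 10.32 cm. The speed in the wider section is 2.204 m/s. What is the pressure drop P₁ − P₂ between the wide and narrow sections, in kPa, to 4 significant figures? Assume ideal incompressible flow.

Continuity gives A₁v₁ = A₂v₂, so v₂ = (649.2 cm²)/(83.65 cm²) × 2.204 m/s = 17.11 m/s.
Bernoulli (h₁ = h₂): P₁ − P₂ = ½ρ(v₂² − v₁²).
P₁ − P₂ = ½·13530·(17.11² − 2.204²) = ½·13530·287.7 = 1946000 Pa.

1946 kPa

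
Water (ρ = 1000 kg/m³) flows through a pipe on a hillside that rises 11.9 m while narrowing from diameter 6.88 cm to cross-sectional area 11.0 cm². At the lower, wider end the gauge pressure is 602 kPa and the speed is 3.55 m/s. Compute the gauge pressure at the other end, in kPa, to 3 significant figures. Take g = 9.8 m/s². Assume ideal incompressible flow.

Continuity gives A₁v₁ = A₂v₂, so v₂ = (37.2 cm²)/(11.0 cm²) × 3.55 m/s = 12.0 m/s.
Applying Bernoulli between the two ends and solving for P₂: P₂ = P₁ + ½ρ(v₁² − v₂²) − ρgΔh.
P₂ = 602000 + ½·1000·(3.55² − 12.0²) − 1000·9.8·(+11.9) = 602000 + (-65700) − (117000) = 420000 Pa.

P₂ ≈ 420 kPa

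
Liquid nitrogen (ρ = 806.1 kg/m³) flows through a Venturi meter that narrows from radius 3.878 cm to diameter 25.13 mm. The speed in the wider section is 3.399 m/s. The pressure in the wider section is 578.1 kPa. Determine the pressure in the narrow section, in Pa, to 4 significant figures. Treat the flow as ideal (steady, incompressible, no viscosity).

160200 Pa

The volume flow rate is constant, so v₂ = (A₁/A₂)v₁ = (47.25/4.960)·3.399 = 32.38 m/s.
Along the horizontal streamline, P + ½ρv² is constant.
P₂ = P₁ − ½ρ(v₂² − v₁²) = 578100 − ½·806.1·(32.38² − 3.399²) = 578100 − 417900 = 160200 Pa.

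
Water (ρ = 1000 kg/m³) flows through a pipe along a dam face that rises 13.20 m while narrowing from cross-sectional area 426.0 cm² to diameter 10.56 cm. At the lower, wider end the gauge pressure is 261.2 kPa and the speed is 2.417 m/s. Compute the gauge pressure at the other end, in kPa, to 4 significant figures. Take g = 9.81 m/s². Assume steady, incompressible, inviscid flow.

P₂ = 65.52 kPa

Continuity gives A₁v₁ = A₂v₂, so v₂ = (426.0 cm²)/(87.58 cm²) × 2.417 m/s = 11.76 m/s.
Energy conservation along the streamline gives P₂ = P₁ − ½ρ(v₂² − v₁²) − ρg(h₂ − h₁).
P₂ = 261200 + ½·1000·(2.417² − 11.76²) − 1000·9.81·(+13.20) = 261200 + (-66180) − (129500) = 65520 Pa.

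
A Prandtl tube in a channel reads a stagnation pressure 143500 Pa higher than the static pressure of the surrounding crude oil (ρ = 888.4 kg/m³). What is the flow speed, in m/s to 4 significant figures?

Bernoulli between the free stream and the stagnation point: ½ρv² = P_stag − P_static.
v = √(2ΔP/ρ) = √(2·143500/888.4) = 17.97 m/s.

v ≈ 17.97 m/s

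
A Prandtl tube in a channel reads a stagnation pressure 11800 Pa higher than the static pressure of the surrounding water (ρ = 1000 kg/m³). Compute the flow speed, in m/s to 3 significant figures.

Bernoulli between the free stream and the stagnation point: ½ρv² = P_stag − P_static.
v = √(2ΔP/ρ) = √(2·11800/1000) = 4.86 m/s.

4.86 m/s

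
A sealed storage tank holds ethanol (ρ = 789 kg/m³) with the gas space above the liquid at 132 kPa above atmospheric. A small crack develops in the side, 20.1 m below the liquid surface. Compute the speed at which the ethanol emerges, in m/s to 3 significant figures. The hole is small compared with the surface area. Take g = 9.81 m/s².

Take point 1 at the surface (v₁ ≈ 0) and point 2 at the hole (at atmospheric pressure). Bernoulli: P₁ + ρg h = P_atm + ½ρv₂².
With P₁ − P_atm = 132000 Pa, v₂ = √(2gh + 2ΔP/ρ) = √(2·9.81·20.1 + 2·132000/789) = 27.0 m/s.

v ≈ 27.0 m/s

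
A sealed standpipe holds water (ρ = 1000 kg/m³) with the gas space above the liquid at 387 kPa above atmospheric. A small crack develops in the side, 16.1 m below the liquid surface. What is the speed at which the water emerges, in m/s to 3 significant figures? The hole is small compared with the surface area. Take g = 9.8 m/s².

Take point 1 at the surface (v₁ ≈ 0) and point 2 at the hole (at atmospheric pressure). Bernoulli: P₁ + ρg h = P_atm + ½ρv₂².
With P₁ − P_atm = 387000 Pa, v₂ = √(2gh + 2ΔP/ρ) = √(2·9.8·16.1 + 2·387000/1000) = 33.0 m/s.

v ≈ 33.0 m/s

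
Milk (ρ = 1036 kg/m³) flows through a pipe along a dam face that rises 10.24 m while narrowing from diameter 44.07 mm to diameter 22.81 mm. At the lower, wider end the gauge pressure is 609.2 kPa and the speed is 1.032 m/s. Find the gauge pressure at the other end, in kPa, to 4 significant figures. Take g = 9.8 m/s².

Continuity gives A₁v₁ = A₂v₂, so v₂ = (15.25 cm²)/(4.086 cm²) × 1.032 m/s = 3.852 m/s.
Energy conservation along the streamline gives P₂ = P₁ − ½ρ(v₂² − v₁²) − ρg(h₂ − h₁).
P₂ = 609200 + ½·1036·(1.032² − 3.852²) − 1036·9.8·(+10.24) = 609200 + (-7135) − (104000) = 498100 Pa.

P₂ ≈ 498.1 kPa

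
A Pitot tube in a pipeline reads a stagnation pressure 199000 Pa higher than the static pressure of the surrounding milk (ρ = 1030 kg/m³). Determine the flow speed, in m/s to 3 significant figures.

At the stagnation point the flow is brought to rest, so Bernoulli gives P_stag − P_static = ½ρv².
v = √(2ΔP/ρ) = √(2·199000/1030) = 19.7 m/s.

v ≈ 19.7 m/s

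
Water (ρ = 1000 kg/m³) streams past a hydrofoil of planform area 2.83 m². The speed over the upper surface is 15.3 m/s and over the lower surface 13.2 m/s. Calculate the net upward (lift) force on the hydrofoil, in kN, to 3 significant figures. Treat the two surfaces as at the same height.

F ≈ 84.7 kN

From P + ½ρv² = const at equal height, P_low − P_up = ½ρ(v_up² − v_low²).
ΔP = ½·1000·(15.3² − 13.2²) = 29900 Pa.
Lift = ΔP · A = 29900 × 2.83 = 84700 N.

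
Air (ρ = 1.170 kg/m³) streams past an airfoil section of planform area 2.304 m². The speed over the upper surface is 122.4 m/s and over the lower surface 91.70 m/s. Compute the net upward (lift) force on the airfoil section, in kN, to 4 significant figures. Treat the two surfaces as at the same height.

F ≈ 8.859 kN

From P + ½ρv² = const at equal height, P_low − P_up = ½ρ(v_up² − v_low²).
ΔP = ½·1.170·(122.4² − 91.70²) = 3845 Pa.
Lift = ΔP · A = 3845 × 2.304 = 8859 N.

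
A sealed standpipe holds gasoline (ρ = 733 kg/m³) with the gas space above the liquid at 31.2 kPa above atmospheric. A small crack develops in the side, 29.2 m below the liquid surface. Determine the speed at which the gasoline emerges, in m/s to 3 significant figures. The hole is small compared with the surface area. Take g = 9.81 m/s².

Take point 1 at the surface (v₁ ≈ 0) and point 2 at the hole (at atmospheric pressure). Bernoulli: P₁ + ρg h = P_atm + ½ρv₂².
With P₁ − P_atm = 31200 Pa, v₂ = √(2gh + 2ΔP/ρ) = √(2·9.81·29.2 + 2·31200/733) = 25.7 m/s.

v = 25.7 m/s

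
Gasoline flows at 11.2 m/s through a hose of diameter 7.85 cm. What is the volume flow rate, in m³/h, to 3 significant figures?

Q = A·v = 0.00484 m² × 11.2 m/s = 0.0542 m³/s.
Converting: 0.0542 m³/s × 3600 = 195 m³/h.

Q ≈ 195 m³/h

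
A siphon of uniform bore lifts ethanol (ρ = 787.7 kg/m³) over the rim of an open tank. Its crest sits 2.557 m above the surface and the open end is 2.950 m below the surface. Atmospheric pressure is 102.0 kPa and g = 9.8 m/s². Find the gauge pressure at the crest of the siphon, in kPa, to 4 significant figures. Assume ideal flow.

P_gauge = -42.51 kPa

Bernoulli surface→outlet gives ½v² = g·h_out, so v = √(2·9.8·2.950) = 7.604 m/s.
With constant cross-section the crest speed equals v; applying Bernoulli from the surface up to the crest, P_top = P_atm − ½ρv² − ρg·h_top.
P_top = 102000 − ½·787.7·7.604² − 787.7·9.8·2.557 = 59490 Pa. So P_gauge = P_top − P_atm = -42510 Pa.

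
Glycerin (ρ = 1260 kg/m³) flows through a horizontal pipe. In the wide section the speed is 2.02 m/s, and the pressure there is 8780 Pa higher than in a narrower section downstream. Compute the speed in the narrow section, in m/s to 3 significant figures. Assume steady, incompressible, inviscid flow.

Along the level pipe P + ½ρv² is conserved, hence v₂² = v₁² + 2(P₁ − P₂)/ρ.
v₂ = √(2.02² + 2·8780/1260) = √(4.08 + 13.9) = 4.24 m/s.

v₂ ≈ 4.24 m/s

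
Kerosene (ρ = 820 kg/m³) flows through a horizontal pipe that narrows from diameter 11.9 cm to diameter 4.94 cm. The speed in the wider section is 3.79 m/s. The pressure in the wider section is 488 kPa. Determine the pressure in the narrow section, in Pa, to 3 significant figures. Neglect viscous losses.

296000 Pa

The volume flow rate is constant, so v₂ = (A₁/A₂)v₁ = (111/19.2)·3.79 = 22.0 m/s.
With no height change, Bernoulli's equation is P₁ + ½ρv₁² = P₂ + ½ρv₂².
P₂ = P₁ − ½ρ(v₂² − v₁²) = 488000 − ½·820·(22.0² − 3.79²) = 488000 − 192000 = 296000 Pa.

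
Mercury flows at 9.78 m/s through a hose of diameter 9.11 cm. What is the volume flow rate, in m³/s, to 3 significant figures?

Q = A·v = 0.00652 m² × 9.78 m/s = 0.0637 m³/s.

0.0637 m³/s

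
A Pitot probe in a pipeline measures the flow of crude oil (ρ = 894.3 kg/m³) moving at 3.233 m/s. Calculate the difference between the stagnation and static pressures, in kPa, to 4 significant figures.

Bernoulli between the free stream and the stagnation point: ½ρv² = P_stag − P_static.
ΔP = ½·894.3·3.233² = 4674 Pa.

ΔP ≈ 4.674 kPa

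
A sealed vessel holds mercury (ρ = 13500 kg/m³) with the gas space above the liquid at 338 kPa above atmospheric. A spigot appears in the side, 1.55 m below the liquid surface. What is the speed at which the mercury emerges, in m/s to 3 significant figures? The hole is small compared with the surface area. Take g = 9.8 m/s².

Take point 1 at the surface (v₁ ≈ 0) and point 2 at the hole (at atmospheric pressure). Bernoulli: P₁ + ρg h = P_atm + ½ρv₂².
With P₁ − P_atm = 338000 Pa, v₂ = √(2gh + 2ΔP/ρ) = √(2·9.8·1.55 + 2·338000/13500) = 8.97 m/s.

8.97 m/s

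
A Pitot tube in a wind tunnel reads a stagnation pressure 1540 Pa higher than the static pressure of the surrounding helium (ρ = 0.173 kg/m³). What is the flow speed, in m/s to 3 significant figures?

v ≈ 133 m/s

The dynamic pressure equals the rise in static pressure at the stagnation point: ΔP = ½ρv².
v = √(2ΔP/ρ) = √(2·1540/0.173) = 133 m/s.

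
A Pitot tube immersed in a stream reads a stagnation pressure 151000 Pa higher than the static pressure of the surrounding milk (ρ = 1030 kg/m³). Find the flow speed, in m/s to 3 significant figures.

At the stagnation point the flow is brought to rest, so Bernoulli gives P_stag − P_static = ½ρv².
v = √(2ΔP/ρ) = √(2·151000/1030) = 17.1 m/s.

17.1 m/s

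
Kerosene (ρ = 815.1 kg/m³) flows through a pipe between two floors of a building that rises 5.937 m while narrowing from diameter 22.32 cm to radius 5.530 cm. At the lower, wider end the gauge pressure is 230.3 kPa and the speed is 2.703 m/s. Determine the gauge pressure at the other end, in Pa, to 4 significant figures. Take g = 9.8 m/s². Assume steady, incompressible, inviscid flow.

By continuity, v₂ = v₁·A₁/A₂ = 2.703·(391.3/96.07) = 11.01 m/s.
Applying Bernoulli between the two ends and solving for P₂: P₂ = P₁ + ½ρ(v₁² − v₂²) − ρgΔh.
P₂ = 230300 + ½·815.1·(2.703² − 11.01²) − 815.1·9.8·(+5.937) = 230300 + (-46410) − (47420) = 136500 Pa.

P₂ = 136500 Pa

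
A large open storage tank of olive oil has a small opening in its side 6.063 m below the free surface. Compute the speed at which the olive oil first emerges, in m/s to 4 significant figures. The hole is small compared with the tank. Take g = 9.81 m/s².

Bernoulli from surface to hole (P equal, v_surface ≈ 0): v = √(2gh) = √(2×9.81×6.063) = 10.91 m/s.

v ≈ 10.91 m/s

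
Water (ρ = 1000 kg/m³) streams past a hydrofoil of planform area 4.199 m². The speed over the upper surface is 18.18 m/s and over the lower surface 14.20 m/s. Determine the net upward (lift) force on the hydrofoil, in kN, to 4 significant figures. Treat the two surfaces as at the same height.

F ≈ 270.6 kN

The faster flow above has the lower pressure; Bernoulli (same height) gives ΔP = ½ρ(v_up² − v_low²).
ΔP = ½·1000·(18.18² − 14.20²) = 64440 Pa.
Lift = ΔP · A = 64440 × 4.199 = 270600 N.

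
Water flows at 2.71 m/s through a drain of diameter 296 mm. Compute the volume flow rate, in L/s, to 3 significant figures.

Q ≈ 186 L/s

Q = A·v = 0.0688 m² × 2.71 m/s = 0.186 m³/s.
Converting: 0.186 m³/s × 1000 = 186 L/s.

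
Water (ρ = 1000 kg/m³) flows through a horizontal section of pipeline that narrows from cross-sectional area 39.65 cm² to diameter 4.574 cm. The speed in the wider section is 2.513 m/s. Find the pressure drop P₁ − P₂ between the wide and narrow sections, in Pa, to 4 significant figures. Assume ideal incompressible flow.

The volume flow rate is constant, so v₂ = (A₁/A₂)v₁ = (39.65/16.43)·2.513 = 6.064 m/s.
With no height change, Bernoulli's equation is P₁ + ½ρv₁² = P₂ + ½ρv₂².
P₁ − P₂ = ½·1000·(6.064² − 2.513²) = ½·1000·30.46 = 15230 Pa.

15230 Pa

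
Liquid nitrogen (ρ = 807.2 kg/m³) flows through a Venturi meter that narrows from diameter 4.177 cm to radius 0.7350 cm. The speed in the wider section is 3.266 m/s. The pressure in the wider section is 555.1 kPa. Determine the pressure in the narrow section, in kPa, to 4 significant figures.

Continuity gives A₁v₁ = A₂v₂, so v₂ = (13.70 cm²)/(1.697 cm²) × 3.266 m/s = 26.37 m/s.
Along the horizontal streamline, P + ½ρv² is constant.
P₂ = P₁ − ½ρ(v₂² − v₁²) = 555100 − ½·807.2·(26.37² − 3.266²) = 555100 − 276300 = 278800 Pa.

P₂ = 278.8 kPa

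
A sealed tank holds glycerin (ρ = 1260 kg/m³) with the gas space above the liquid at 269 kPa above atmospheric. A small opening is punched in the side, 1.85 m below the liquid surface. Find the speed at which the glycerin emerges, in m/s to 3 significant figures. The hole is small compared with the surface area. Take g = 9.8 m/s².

v ≈ 21.5 m/s

Take point 1 at the surface (v₁ ≈ 0) and point 2 at the hole (at atmospheric pressure). Bernoulli: P₁ + ρg h = P_atm + ½ρv₂².
With P₁ − P_atm = 269000 Pa, v₂ = √(2gh + 2ΔP/ρ) = √(2·9.8·1.85 + 2·269000/1260) = 21.5 m/s.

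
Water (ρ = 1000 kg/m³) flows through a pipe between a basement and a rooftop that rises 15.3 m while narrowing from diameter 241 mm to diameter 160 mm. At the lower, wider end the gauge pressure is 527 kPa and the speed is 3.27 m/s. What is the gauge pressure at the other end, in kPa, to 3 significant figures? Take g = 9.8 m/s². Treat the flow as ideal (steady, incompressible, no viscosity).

Continuity gives A₁v₁ = A₂v₂, so v₂ = (456 cm²)/(201 cm²) × 3.27 m/s = 7.42 m/s.
Bernoulli: P₁ + ½ρv₁² + ρg h₁ = P₂ + ½ρv₂² + ρg h₂, so P₂ = P₁ + ½ρ(v₁² − v₂²) − ρg(h₂ − h₁).
P₂ = 527000 + ½·1000·(3.27² − 7.42²) − 1000·9.8·(+15.3) = 527000 + (-22200) − (150000) = 355000 Pa.

P₂ = 355 kPa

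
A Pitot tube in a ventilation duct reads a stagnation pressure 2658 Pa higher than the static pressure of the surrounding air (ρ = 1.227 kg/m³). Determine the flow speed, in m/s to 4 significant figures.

v ≈ 65.82 m/s

The dynamic pressure equals the rise in static pressure at the stagnation point: ΔP = ½ρv².
v = √(2ΔP/ρ) = √(2·2658/1.227) = 65.82 m/s.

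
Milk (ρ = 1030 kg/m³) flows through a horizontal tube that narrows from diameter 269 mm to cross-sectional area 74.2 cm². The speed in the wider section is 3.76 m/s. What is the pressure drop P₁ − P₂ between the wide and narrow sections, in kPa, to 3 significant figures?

ΔP ≈ 420 kPa

Mass conservation (A₁v₁ = A₂v₂) gives v₂ = 3.76 × 568/74.2 = 28.8 m/s.
With no height change, Bernoulli's equation is P₁ + ½ρv₁² = P₂ + ½ρv₂².
P₁ − P₂ = ½·1030·(28.8² − 3.76²) = ½·1030·815 = 420000 Pa.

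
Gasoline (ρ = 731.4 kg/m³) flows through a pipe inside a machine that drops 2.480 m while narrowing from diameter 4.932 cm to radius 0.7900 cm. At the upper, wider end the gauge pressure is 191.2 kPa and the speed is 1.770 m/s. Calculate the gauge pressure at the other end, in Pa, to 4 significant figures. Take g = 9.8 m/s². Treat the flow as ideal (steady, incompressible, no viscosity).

Mass conservation (A₁v₁ = A₂v₂) gives v₂ = 1.770 × 19.10/1.961 = 17.25 m/s.
Applying Bernoulli between the two ends and solving for P₂: P₂ = P₁ + ½ρ(v₁² − v₂²) − ρgΔh.
P₂ = 191200 + ½·731.4·(1.770² − 17.25²) − 731.4·9.8·(−2.480) = 191200 + (-107600) − (-17780) = 101300 Pa.

P₂ ≈ 101300 Pa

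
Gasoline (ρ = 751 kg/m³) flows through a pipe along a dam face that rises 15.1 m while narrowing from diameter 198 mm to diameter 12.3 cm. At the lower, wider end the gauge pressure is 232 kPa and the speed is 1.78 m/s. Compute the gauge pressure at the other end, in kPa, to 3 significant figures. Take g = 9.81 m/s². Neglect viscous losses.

P₂ ≈ 114 kPa

By continuity, v₂ = v₁·A₁/A₂ = 1.78·(308/119) = 4.61 m/s.
Energy conservation along the streamline gives P₂ = P₁ − ½ρ(v₂² − v₁²) − ρg(h₂ − h₁).
P₂ = 232000 + ½·751·(1.78² − 4.61²) − 751·9.81·(+15.1) = 232000 + (-6800) − (111000) = 114000 Pa.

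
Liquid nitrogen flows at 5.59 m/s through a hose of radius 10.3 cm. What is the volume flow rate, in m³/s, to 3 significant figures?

Q = A·v = 0.0333 m² × 5.59 m/s = 0.186 m³/s.

Q ≈ 0.186 m³/s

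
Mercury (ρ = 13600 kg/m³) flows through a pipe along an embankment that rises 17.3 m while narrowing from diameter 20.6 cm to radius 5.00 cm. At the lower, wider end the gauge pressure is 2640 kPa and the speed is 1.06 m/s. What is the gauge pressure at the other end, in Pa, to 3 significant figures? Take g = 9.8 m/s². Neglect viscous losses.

By continuity, v₂ = v₁·A₁/A₂ = 1.06·(333/78.5) = 4.50 m/s.
Bernoulli: P₁ + ½ρv₁² + ρg h₁ = P₂ + ½ρv₂² + ρg h₂, so P₂ = P₁ + ½ρ(v₁² − v₂²) − ρg(h₂ − h₁).
P₂ = 2640000 + ½·13600·(1.06² − 4.50²) − 13600·9.8·(+17.3) = 2640000 + (-130000) − (2310000) = 204000 Pa.

P₂ ≈ 204000 Pa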